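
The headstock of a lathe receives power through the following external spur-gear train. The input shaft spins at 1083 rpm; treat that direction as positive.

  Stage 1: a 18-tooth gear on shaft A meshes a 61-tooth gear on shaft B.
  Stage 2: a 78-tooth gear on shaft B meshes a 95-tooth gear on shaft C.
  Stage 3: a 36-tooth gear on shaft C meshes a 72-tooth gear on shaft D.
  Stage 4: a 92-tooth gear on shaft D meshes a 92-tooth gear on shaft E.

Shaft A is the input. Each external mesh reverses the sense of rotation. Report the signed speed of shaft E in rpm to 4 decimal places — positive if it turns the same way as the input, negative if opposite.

Stage 1 [18T→61T]: ω = 1083.0000×18/61 = 319.5738 rpm, dir flips to −; running = −319.5738
Stage 2 [78T→95T]: ω = 319.5738×78/95 = 262.3869 rpm, dir flips to +; running = +262.3869
Stage 3 [36T→72T]: ω = 262.3869×36/72 = 131.1934 rpm, dir flips to −; running = −131.1934
Stage 4 [92T→92T]: ω = 131.1934×92/92 = 131.1934 rpm, dir flips to +; running = +131.1934

+131.1934 rpm (same as input, |ω| = 131.1934 rpm)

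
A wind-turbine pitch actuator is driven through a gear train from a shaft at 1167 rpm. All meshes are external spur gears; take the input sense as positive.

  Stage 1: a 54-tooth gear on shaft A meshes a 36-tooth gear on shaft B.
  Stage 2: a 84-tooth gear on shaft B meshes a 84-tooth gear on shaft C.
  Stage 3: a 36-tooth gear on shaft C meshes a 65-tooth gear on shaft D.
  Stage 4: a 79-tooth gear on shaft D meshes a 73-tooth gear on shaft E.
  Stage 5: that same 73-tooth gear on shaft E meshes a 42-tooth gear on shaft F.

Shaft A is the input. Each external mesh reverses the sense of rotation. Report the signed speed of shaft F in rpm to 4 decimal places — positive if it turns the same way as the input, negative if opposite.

Stage 1 [54T→36T]: ω = 1167.0000×54/36 = 1750.5000 rpm, dir flips to −; running = −1750.5000
Stage 2 [84T→84T]: ω = 1750.5000×84/84 = 1750.5000 rpm, dir flips to +; running = +1750.5000
Stage 3 [36T→65T]: ω = 1750.5000×36/65 = 969.5077 rpm, dir flips to −; running = −969.5077
Stage 4 [79T→73T]: ω = 969.5077×79/73 = 1049.1933 rpm, dir flips to +; running = +1049.1933
Stage 5 [73T→42T]: ω = 1049.1933×73/42 = 1823.5978 rpm, dir flips to −; running = −1823.5978

-1823.5978 rpm (opposite to input, |ω| = 1823.5978 rpm)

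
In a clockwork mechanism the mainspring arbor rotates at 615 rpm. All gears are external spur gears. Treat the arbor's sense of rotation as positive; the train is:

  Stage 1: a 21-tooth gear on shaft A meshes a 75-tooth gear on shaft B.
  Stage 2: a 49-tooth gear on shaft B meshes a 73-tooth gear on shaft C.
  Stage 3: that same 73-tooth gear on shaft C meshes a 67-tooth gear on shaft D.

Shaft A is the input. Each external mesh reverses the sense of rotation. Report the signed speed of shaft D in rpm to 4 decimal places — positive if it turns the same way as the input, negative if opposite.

Stage 1 [21T→75T]: ω = 615.0000×21/75 = 172.2000 rpm, dir flips to −; running = −172.2000
Stage 2 [49T→73T]: ω = 172.2000×49/73 = 115.5863 rpm, dir flips to +; running = +115.5863
Stage 3 [73T→67T]: ω = 115.5863×73/67 = 125.9373 rpm, dir flips to −; running = −125.9373

-125.9373 rpm (opposite to input, |ω| = 125.9373 rpm)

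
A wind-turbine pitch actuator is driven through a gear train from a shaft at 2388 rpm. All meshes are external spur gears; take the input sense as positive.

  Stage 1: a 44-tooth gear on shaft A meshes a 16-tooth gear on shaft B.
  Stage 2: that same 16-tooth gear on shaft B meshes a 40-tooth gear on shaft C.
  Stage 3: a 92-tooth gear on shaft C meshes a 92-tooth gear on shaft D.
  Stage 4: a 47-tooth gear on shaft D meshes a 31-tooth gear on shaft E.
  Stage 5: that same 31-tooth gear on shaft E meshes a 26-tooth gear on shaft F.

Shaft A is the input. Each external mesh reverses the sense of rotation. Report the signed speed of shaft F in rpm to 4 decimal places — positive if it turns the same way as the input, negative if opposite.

-4748.4462 rpm (opposite to input, |ω| = 4748.4462 rpm)

Stage 1 [44T→16T]: ω = 2388.0000×44/16 = 6567.0000 rpm, dir flips to −; running = −6567.0000
Stage 2 [16T→40T]: ω = 6567.0000×16/40 = 2626.8000 rpm, dir flips to +; running = +2626.8000
Stage 3 [92T→92T]: ω = 2626.8000×92/92 = 2626.8000 rpm, dir flips to −; running = −2626.8000
Stage 4 [47T→31T]: ω = 2626.8000×47/31 = 3982.5677 rpm, dir flips to +; running = +3982.5677
Stage 5 [31T→26T]: ω = 3982.5677×31/26 = 4748.4462 rpm, dir flips to −; running = −4748.4462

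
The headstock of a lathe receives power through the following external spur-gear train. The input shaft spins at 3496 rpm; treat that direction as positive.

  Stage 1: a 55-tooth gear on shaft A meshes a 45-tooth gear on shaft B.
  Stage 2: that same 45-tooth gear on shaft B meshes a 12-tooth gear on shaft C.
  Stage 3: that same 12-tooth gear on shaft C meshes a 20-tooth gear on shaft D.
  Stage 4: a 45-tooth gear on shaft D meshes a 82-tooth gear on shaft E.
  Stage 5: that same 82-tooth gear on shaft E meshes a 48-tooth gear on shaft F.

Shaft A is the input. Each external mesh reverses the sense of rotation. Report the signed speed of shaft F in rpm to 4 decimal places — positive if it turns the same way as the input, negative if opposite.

Stage 1 [55T→45T]: ω = 3496.0000×55/45 = 4272.8889 rpm, dir flips to −; running = −4272.8889
Stage 2 [45T→12T]: ω = 4272.8889×45/12 = 16023.3333 rpm, dir flips to +; running = +16023.3333
Stage 3 [12T→20T]: ω = 16023.3333×12/20 = 9614.0000 rpm, dir flips to −; running = −9614.0000
Stage 4 [45T→82T]: ω = 9614.0000×45/82 = 5275.9756 rpm, dir flips to +; running = +5275.9756
Stage 5 [82T→48T]: ω = 5275.9756×82/48 = 9013.1250 rpm, dir flips to −; running = −9013.1250

-9013.1250 rpm (opposite to input, |ω| = 9013.1250 rpm)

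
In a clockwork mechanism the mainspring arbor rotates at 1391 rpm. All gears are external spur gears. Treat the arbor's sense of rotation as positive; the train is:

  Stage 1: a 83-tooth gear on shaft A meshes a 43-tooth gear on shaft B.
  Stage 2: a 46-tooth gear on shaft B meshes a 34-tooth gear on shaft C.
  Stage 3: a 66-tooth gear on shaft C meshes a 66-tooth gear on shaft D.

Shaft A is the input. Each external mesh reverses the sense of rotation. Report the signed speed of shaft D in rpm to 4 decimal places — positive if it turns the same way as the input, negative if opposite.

Stage 1 [83T→43T]: ω = 1391.0000×83/43 = 2684.9535 rpm, dir flips to −; running = −2684.9535
Stage 2 [46T→34T]: ω = 2684.9535×46/34 = 3632.5841 rpm, dir flips to +; running = +3632.5841
Stage 3 [66T→66T]: ω = 3632.5841×66/66 = 3632.5841 rpm, dir flips to −; running = −3632.5841

-3632.5841 rpm (opposite to input, |ω| = 3632.5841 rpm)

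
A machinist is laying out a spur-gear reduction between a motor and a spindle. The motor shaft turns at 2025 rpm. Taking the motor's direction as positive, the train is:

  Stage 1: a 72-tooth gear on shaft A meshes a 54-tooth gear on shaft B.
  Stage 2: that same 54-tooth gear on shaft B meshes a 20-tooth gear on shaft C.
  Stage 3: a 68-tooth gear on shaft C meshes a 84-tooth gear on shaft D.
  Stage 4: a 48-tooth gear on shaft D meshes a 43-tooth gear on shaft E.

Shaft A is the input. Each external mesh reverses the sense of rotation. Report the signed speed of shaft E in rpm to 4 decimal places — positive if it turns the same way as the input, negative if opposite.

+6587.6412 rpm (same as input, |ω| = 6587.6412 rpm)

Stage 1 [72T→54T]: ω = 2025.0000×72/54 = 2700.0000 rpm, dir flips to −; running = −2700.0000
Stage 2 [54T→20T]: ω = 2700.0000×54/20 = 7290.0000 rpm, dir flips to +; running = +7290.0000
Stage 3 [68T→84T]: ω = 7290.0000×68/84 = 5901.4286 rpm, dir flips to −; running = −5901.4286
Stage 4 [48T→43T]: ω = 5901.4286×48/43 = 6587.6412 rpm, dir flips to +; running = +6587.6412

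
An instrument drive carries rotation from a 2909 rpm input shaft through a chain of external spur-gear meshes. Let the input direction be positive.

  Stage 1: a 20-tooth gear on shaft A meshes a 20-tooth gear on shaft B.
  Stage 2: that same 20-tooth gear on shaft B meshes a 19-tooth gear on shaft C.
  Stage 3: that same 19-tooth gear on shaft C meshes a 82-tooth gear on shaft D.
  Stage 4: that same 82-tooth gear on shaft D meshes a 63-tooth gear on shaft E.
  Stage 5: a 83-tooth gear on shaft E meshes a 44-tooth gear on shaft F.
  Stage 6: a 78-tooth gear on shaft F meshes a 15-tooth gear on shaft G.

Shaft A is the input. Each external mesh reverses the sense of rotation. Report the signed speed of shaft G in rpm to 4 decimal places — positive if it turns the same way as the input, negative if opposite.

+9058.6176 rpm (same as input, |ω| = 9058.6176 rpm)

Stage 1 [20T→20T]: ω = 2909.0000×20/20 = 2909.0000 rpm, dir flips to −; running = −2909.0000
Stage 2 [20T→19T]: ω = 2909.0000×20/19 = 3062.1053 rpm, dir flips to +; running = +3062.1053
Stage 3 [19T→82T]: ω = 3062.1053×19/82 = 709.5122 rpm, dir flips to −; running = −709.5122
Stage 4 [82T→63T]: ω = 709.5122×82/63 = 923.4921 rpm, dir flips to +; running = +923.4921
Stage 5 [83T→44T]: ω = 923.4921×83/44 = 1742.0418 rpm, dir flips to −; running = −1742.0418
Stage 6 [78T→15T]: ω = 1742.0418×78/15 = 9058.6176 rpm, dir flips to +; running = +9058.6176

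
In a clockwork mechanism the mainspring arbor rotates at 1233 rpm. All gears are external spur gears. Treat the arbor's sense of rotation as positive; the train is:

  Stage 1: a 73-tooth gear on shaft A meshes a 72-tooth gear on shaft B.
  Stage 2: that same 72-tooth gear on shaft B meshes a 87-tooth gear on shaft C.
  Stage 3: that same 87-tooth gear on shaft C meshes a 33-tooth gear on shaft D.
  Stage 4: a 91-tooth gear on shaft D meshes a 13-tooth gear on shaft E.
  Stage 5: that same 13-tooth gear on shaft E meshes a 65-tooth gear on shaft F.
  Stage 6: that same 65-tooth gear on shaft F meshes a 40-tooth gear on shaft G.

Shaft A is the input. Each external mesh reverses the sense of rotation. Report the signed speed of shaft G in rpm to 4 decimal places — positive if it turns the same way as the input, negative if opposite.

+6205.1659 rpm (same as input, |ω| = 6205.1659 rpm)

Stage 1 [73T→72T]: ω = 1233.0000×73/72 = 1250.1250 rpm, dir flips to −; running = −1250.1250
Stage 2 [72T→87T]: ω = 1250.1250×72/87 = 1034.5862 rpm, dir flips to +; running = +1034.5862
Stage 3 [87T→33T]: ω = 1034.5862×87/33 = 2727.5455 rpm, dir flips to −; running = −2727.5455
Stage 4 [91T→13T]: ω = 2727.5455×91/13 = 19092.8182 rpm, dir flips to +; running = +19092.8182
Stage 5 [13T→65T]: ω = 19092.8182×13/65 = 3818.5636 rpm, dir flips to −; running = −3818.5636
Stage 6 [65T→40T]: ω = 3818.5636×65/40 = 6205.1659 rpm, dir flips to +; running = +6205.1659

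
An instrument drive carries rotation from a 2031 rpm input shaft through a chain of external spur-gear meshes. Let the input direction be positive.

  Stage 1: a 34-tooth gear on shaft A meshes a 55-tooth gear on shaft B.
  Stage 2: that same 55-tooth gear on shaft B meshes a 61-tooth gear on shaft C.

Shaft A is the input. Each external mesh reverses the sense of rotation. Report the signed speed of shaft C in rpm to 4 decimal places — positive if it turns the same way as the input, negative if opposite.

Stage 1 [34T→55T]: ω = 2031.0000×34/55 = 1255.5273 rpm, dir flips to −; running = −1255.5273
Stage 2 [55T→61T]: ω = 1255.5273×55/61 = 1132.0328 rpm, dir flips to +; running = +1132.0328

+1132.0328 rpm (same as input, |ω| = 1132.0328 rpm)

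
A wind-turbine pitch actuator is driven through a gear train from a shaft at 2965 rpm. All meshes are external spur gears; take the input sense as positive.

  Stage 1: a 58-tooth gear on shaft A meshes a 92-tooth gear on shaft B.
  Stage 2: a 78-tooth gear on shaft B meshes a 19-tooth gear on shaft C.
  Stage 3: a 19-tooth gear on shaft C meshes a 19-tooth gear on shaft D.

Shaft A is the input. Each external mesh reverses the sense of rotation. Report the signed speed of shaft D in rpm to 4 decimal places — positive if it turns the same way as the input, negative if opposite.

Stage 1 [58T→92T]: ω = 2965.0000×58/92 = 1869.2391 rpm, dir flips to −; running = −1869.2391
Stage 2 [78T→19T]: ω = 1869.2391×78/19 = 7673.7185 rpm, dir flips to +; running = +7673.7185
Stage 3 [19T→19T]: ω = 7673.7185×19/19 = 7673.7185 rpm, dir flips to −; running = −7673.7185

-7673.7185 rpm (opposite to input, |ω| = 7673.7185 rpm)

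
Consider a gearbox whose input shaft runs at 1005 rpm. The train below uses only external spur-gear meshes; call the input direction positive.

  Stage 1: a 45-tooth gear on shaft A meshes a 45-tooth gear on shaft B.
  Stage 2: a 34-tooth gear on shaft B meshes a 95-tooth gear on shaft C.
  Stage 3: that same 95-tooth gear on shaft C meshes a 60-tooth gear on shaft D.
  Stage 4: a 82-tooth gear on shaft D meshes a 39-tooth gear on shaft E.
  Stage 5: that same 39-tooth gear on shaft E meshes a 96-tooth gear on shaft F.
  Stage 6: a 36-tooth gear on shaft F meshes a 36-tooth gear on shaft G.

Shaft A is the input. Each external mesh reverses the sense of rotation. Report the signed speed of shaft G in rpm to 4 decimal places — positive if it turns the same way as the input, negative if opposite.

Stage 1 [45T→45T]: ω = 1005.0000×45/45 = 1005.0000 rpm, dir flips to −; running = −1005.0000
Stage 2 [34T→95T]: ω = 1005.0000×34/95 = 359.6842 rpm, dir flips to +; running = +359.6842
Stage 3 [95T→60T]: ω = 359.6842×95/60 = 569.5000 rpm, dir flips to −; running = −569.5000
Stage 4 [82T→39T]: ω = 569.5000×82/39 = 1197.4103 rpm, dir flips to +; running = +1197.4103
Stage 5 [39T→96T]: ω = 1197.4103×39/96 = 486.4479 rpm, dir flips to −; running = −486.4479
Stage 6 [36T→36T]: ω = 486.4479×36/36 = 486.4479 rpm, dir flips to +; running = +486.4479

+486.4479 rpm (same as input, |ω| = 486.4479 rpm)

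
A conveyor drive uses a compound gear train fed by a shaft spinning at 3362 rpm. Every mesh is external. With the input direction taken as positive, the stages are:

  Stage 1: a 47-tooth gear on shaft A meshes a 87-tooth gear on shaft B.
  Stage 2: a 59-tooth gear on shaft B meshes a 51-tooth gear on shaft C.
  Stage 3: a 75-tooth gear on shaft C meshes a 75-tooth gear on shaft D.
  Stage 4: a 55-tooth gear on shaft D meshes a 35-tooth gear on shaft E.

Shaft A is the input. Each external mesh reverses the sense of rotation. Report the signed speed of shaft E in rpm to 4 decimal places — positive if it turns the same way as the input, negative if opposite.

Stage 1 [47T→87T]: ω = 3362.0000×47/87 = 1816.2529 rpm, dir flips to −; running = −1816.2529
Stage 2 [59T→51T]: ω = 1816.2529×59/51 = 2101.1553 rpm, dir flips to +; running = +2101.1553
Stage 3 [75T→75T]: ω = 2101.1553×75/75 = 2101.1553 rpm, dir flips to −; running = −2101.1553
Stage 4 [55T→35T]: ω = 2101.1553×55/35 = 3301.8154 rpm, dir flips to +; running = +3301.8154

+3301.8154 rpm (same as input, |ω| = 3301.8154 rpm)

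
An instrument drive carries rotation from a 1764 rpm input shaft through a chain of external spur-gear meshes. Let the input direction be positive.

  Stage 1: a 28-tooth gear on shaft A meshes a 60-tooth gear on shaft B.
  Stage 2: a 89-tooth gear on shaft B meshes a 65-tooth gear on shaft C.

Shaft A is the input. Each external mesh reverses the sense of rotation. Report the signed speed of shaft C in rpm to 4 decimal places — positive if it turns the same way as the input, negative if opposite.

Stage 1 [28T→60T]: ω = 1764.0000×28/60 = 823.2000 rpm, dir flips to −; running = −823.2000
Stage 2 [89T→65T]: ω = 823.2000×89/65 = 1127.1508 rpm, dir flips to +; running = +1127.1508

+1127.1508 rpm (same as input, |ω| = 1127.1508 rpm)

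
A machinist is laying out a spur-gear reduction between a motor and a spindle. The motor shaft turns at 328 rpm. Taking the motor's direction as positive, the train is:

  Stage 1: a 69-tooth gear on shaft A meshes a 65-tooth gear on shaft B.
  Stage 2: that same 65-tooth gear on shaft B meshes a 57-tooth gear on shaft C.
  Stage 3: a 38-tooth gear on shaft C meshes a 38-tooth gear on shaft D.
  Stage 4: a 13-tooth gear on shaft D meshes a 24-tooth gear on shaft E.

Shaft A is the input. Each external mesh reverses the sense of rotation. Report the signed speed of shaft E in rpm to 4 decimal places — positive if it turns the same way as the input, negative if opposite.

Stage 1 [69T→65T]: ω = 328.0000×69/65 = 348.1846 rpm, dir flips to −; running = −348.1846
Stage 2 [65T→57T]: ω = 348.1846×65/57 = 397.0526 rpm, dir flips to +; running = +397.0526
Stage 3 [38T→38T]: ω = 397.0526×38/38 = 397.0526 rpm, dir flips to −; running = −397.0526
Stage 4 [13T→24T]: ω = 397.0526×13/24 = 215.0702 rpm, dir flips to +; running = +215.0702

+215.0702 rpm (same as input, |ω| = 215.0702 rpm)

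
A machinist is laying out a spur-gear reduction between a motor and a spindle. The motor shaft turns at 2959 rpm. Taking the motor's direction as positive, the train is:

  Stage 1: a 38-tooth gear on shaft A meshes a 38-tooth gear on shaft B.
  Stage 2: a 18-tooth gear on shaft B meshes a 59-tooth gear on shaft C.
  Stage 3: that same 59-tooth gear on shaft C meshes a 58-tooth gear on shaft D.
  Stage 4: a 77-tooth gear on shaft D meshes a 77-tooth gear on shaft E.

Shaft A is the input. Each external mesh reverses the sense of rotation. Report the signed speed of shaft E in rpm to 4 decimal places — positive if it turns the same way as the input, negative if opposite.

Stage 1 [38T→38T]: ω = 2959.0000×38/38 = 2959.0000 rpm, dir flips to −; running = −2959.0000
Stage 2 [18T→59T]: ω = 2959.0000×18/59 = 902.7458 rpm, dir flips to +; running = +902.7458
Stage 3 [59T→58T]: ω = 902.7458×59/58 = 918.3103 rpm, dir flips to −; running = −918.3103
Stage 4 [77T→77T]: ω = 918.3103×77/77 = 918.3103 rpm, dir flips to +; running = +918.3103

+918.3103 rpm (same as input, |ω| = 918.3103 rpm)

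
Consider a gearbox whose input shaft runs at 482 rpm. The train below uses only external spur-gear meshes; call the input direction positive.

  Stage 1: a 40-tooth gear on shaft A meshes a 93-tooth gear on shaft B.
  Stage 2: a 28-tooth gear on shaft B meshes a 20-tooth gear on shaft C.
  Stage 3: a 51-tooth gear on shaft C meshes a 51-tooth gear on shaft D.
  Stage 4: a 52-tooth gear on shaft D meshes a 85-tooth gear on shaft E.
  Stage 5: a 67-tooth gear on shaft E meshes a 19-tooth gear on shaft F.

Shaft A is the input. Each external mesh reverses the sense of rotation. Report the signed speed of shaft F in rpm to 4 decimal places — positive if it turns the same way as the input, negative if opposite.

Stage 1 [40T→93T]: ω = 482.0000×40/93 = 207.3118 rpm, dir flips to −; running = −207.3118
Stage 2 [28T→20T]: ω = 207.3118×28/20 = 290.2366 rpm, dir flips to +; running = +290.2366
Stage 3 [51T→51T]: ω = 290.2366×51/51 = 290.2366 rpm, dir flips to −; running = −290.2366
Stage 4 [52T→85T]: ω = 290.2366×52/85 = 177.5565 rpm, dir flips to +; running = +177.5565
Stage 5 [67T→19T]: ω = 177.5565×67/19 = 626.1202 rpm, dir flips to −; running = −626.1202

-626.1202 rpm (opposite to input, |ω| = 626.1202 rpm)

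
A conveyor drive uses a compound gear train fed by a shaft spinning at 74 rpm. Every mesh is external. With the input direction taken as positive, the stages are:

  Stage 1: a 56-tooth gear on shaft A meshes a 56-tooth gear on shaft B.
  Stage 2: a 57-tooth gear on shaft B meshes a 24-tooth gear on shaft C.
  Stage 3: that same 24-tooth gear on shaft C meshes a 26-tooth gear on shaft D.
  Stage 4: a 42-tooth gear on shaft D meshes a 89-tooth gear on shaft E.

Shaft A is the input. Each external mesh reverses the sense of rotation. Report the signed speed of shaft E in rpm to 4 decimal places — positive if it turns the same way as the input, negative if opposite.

+76.5583 rpm (same as input, |ω| = 76.5583 rpm)

Stage 1 [56T→56T]: ω = 74.0000×56/56 = 74.0000 rpm, dir flips to −; running = −74.0000
Stage 2 [57T→24T]: ω = 74.0000×57/24 = 175.7500 rpm, dir flips to +; running = +175.7500
Stage 3 [24T→26T]: ω = 175.7500×24/26 = 162.2308 rpm, dir flips to −; running = −162.2308
Stage 4 [42T→89T]: ω = 162.2308×42/89 = 76.5583 rpm, dir flips to +; running = +76.5583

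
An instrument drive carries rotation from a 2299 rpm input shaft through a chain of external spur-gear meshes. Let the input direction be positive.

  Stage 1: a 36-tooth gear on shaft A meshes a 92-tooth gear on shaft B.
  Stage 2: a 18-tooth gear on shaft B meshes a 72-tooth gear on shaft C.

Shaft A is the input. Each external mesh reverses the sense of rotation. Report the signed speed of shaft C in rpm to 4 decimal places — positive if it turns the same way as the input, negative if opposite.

+224.9022 rpm (same as input, |ω| = 224.9022 rpm)

Stage 1 [36T→92T]: ω = 2299.0000×36/92 = 899.6087 rpm, dir flips to −; running = −899.6087
Stage 2 [18T→72T]: ω = 899.6087×18/72 = 224.9022 rpm, dir flips to +; running = +224.9022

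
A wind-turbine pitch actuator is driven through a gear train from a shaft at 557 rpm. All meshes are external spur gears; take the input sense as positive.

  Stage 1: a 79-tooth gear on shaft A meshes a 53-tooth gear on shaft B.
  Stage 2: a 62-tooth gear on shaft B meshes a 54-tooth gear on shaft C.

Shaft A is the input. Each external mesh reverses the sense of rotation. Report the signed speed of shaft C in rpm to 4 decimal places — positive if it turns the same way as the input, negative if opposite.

Stage 1 [79T→53T]: ω = 557.0000×79/53 = 830.2453 rpm, dir flips to −; running = −830.2453
Stage 2 [62T→54T]: ω = 830.2453×62/54 = 953.2446 rpm, dir flips to +; running = +953.2446

+953.2446 rpm (same as input, |ω| = 953.2446 rpm)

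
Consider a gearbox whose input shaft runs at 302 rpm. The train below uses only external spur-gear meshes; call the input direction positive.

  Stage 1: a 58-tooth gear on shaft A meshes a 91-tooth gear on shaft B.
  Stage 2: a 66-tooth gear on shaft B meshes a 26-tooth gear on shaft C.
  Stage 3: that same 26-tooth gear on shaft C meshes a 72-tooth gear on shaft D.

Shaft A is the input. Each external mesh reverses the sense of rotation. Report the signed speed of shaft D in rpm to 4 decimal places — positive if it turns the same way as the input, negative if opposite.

-176.4432 rpm (opposite to input, |ω| = 176.4432 rpm)

Stage 1 [58T→91T]: ω = 302.0000×58/91 = 192.4835 rpm, dir flips to −; running = −192.4835
Stage 2 [66T→26T]: ω = 192.4835×66/26 = 488.6120 rpm, dir flips to +; running = +488.6120
Stage 3 [26T→72T]: ω = 488.6120×26/72 = 176.4432 rpm, dir flips to −; running = −176.4432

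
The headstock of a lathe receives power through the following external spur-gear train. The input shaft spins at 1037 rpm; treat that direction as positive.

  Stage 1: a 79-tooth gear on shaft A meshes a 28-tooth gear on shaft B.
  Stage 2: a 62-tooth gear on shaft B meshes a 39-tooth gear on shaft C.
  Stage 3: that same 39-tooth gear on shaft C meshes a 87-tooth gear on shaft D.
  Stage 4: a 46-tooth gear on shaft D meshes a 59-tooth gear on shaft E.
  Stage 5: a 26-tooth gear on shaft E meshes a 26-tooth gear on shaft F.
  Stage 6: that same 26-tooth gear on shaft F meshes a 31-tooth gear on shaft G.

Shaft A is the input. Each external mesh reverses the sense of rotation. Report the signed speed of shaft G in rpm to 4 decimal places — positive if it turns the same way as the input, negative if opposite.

+1363.4453 rpm (same as input, |ω| = 1363.4453 rpm)

Stage 1 [79T→28T]: ω = 1037.0000×79/28 = 2925.8214 rpm, dir flips to −; running = −2925.8214
Stage 2 [62T→39T]: ω = 2925.8214×62/39 = 4651.3059 rpm, dir flips to +; running = +4651.3059
Stage 3 [39T→87T]: ω = 4651.3059×39/87 = 2085.0681 rpm, dir flips to −; running = −2085.0681
Stage 4 [46T→59T]: ω = 2085.0681×46/59 = 1625.6463 rpm, dir flips to +; running = +1625.6463
Stage 5 [26T→26T]: ω = 1625.6463×26/26 = 1625.6463 rpm, dir flips to −; running = −1625.6463
Stage 6 [26T→31T]: ω = 1625.6463×26/31 = 1363.4453 rpm, dir flips to +; running = +1363.4453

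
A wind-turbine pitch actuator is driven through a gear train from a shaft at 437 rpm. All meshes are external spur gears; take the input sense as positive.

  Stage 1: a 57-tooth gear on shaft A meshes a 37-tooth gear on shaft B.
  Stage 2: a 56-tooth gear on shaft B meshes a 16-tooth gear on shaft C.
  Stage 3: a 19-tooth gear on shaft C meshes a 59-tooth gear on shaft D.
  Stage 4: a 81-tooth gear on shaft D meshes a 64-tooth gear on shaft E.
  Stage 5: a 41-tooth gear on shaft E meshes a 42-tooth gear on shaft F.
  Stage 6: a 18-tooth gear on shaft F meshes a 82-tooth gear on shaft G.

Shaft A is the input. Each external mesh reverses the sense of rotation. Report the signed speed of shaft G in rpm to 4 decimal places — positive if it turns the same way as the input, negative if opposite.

+205.7891 rpm (same as input, |ω| = 205.7891 rpm)

Stage 1 [57T→37T]: ω = 437.0000×57/37 = 673.2162 rpm, dir flips to −; running = −673.2162
Stage 2 [56T→16T]: ω = 673.2162×56/16 = 2356.2568 rpm, dir flips to +; running = +2356.2568
Stage 3 [19T→59T]: ω = 2356.2568×19/59 = 758.7945 rpm, dir flips to −; running = −758.7945
Stage 4 [81T→64T]: ω = 758.7945×81/64 = 960.3494 rpm, dir flips to +; running = +960.3494
Stage 5 [41T→42T]: ω = 960.3494×41/42 = 937.4839 rpm, dir flips to −; running = −937.4839
Stage 6 [18T→82T]: ω = 937.4839×18/82 = 205.7891 rpm, dir flips to +; running = +205.7891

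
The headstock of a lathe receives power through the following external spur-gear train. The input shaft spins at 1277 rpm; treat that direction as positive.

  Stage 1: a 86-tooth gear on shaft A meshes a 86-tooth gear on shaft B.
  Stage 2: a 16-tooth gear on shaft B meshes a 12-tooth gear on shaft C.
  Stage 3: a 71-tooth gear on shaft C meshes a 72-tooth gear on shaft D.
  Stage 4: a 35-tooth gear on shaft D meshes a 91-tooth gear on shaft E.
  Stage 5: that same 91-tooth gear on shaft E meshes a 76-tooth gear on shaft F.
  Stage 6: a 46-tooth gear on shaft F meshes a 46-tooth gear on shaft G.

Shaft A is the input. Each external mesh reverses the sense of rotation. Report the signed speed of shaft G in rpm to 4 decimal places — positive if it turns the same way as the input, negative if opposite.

+773.2322 rpm (same as input, |ω| = 773.2322 rpm)

Stage 1 [86T→86T]: ω = 1277.0000×86/86 = 1277.0000 rpm, dir flips to −; running = −1277.0000
Stage 2 [16T→12T]: ω = 1277.0000×16/12 = 1702.6667 rpm, dir flips to +; running = +1702.6667
Stage 3 [71T→72T]: ω = 1702.6667×71/72 = 1679.0185 rpm, dir flips to −; running = −1679.0185
Stage 4 [35T→91T]: ω = 1679.0185×35/91 = 645.7764 rpm, dir flips to +; running = +645.7764
Stage 5 [91T→76T]: ω = 645.7764×91/76 = 773.2322 rpm, dir flips to −; running = −773.2322
Stage 6 [46T→46T]: ω = 773.2322×46/46 = 773.2322 rpm, dir flips to +; running = +773.2322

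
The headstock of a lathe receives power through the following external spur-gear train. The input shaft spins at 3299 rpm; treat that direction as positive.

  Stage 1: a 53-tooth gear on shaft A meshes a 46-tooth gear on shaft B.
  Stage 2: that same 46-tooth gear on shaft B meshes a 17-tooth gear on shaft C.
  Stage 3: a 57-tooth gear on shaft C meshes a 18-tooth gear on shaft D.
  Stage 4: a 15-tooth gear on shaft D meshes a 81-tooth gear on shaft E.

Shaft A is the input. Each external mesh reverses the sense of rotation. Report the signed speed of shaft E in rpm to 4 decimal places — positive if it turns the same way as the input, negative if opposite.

Stage 1 [53T→46T]: ω = 3299.0000×53/46 = 3801.0217 rpm, dir flips to −; running = −3801.0217
Stage 2 [46T→17T]: ω = 3801.0217×46/17 = 10285.1176 rpm, dir flips to +; running = +10285.1176
Stage 3 [57T→18T]: ω = 10285.1176×57/18 = 32569.5392 rpm, dir flips to −; running = −32569.5392
Stage 4 [15T→81T]: ω = 32569.5392×15/81 = 6031.3962 rpm, dir flips to +; running = +6031.3962

+6031.3962 rpm (same as input, |ω| = 6031.3962 rpm)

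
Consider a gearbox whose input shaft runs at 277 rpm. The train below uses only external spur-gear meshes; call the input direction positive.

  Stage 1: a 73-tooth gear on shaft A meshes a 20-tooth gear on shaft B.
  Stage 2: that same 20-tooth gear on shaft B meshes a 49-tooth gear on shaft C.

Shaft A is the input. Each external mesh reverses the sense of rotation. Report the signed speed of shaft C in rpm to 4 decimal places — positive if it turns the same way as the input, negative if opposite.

Stage 1 [73T→20T]: ω = 277.0000×73/20 = 1011.0500 rpm, dir flips to −; running = −1011.0500
Stage 2 [20T→49T]: ω = 1011.0500×20/49 = 412.6735 rpm, dir flips to +; running = +412.6735

+412.6735 rpm (same as input, |ω| = 412.6735 rpm)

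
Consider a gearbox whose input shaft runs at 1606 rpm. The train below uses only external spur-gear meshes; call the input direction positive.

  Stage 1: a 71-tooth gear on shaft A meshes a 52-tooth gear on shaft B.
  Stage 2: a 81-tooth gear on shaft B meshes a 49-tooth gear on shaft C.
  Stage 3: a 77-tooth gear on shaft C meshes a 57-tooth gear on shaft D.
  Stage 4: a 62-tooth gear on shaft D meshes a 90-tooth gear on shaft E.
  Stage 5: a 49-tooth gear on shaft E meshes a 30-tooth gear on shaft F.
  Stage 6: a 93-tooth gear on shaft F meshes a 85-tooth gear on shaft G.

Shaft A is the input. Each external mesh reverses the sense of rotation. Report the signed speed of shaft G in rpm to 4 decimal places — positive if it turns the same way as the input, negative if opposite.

+6028.2795 rpm (same as input, |ω| = 6028.2795 rpm)

Stage 1 [71T→52T]: ω = 1606.0000×71/52 = 2192.8077 rpm, dir flips to −; running = −2192.8077
Stage 2 [81T→49T]: ω = 2192.8077×81/49 = 3624.8454 rpm, dir flips to +; running = +3624.8454
Stage 3 [77T→57T]: ω = 3624.8454×77/57 = 4896.7209 rpm, dir flips to −; running = −4896.7209
Stage 4 [62T→90T]: ω = 4896.7209×62/90 = 3373.2966 rpm, dir flips to +; running = +3373.2966
Stage 5 [49T→30T]: ω = 3373.2966×49/30 = 5509.7179 rpm, dir flips to −; running = −5509.7179
Stage 6 [93T→85T]: ω = 5509.7179×93/85 = 6028.2795 rpm, dir flips to +; running = +6028.2795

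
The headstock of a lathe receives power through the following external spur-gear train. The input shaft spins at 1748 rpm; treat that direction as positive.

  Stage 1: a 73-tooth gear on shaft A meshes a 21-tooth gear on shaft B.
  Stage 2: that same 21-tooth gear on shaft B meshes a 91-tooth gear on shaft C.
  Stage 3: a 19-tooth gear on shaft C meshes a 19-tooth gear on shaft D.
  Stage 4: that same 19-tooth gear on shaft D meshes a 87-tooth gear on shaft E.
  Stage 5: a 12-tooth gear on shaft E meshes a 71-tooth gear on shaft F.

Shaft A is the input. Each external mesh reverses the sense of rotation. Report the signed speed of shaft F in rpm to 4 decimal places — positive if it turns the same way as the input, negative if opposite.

-51.7583 rpm (opposite to input, |ω| = 51.7583 rpm)

Stage 1 [73T→21T]: ω = 1748.0000×73/21 = 6076.3810 rpm, dir flips to −; running = −6076.3810
Stage 2 [21T→91T]: ω = 6076.3810×21/91 = 1402.2418 rpm, dir flips to +; running = +1402.2418
Stage 3 [19T→19T]: ω = 1402.2418×19/19 = 1402.2418 rpm, dir flips to −; running = −1402.2418
Stage 4 [19T→87T]: ω = 1402.2418×19/87 = 306.2367 rpm, dir flips to +; running = +306.2367
Stage 5 [12T→71T]: ω = 306.2367×12/71 = 51.7583 rpm, dir flips to −; running = −51.7583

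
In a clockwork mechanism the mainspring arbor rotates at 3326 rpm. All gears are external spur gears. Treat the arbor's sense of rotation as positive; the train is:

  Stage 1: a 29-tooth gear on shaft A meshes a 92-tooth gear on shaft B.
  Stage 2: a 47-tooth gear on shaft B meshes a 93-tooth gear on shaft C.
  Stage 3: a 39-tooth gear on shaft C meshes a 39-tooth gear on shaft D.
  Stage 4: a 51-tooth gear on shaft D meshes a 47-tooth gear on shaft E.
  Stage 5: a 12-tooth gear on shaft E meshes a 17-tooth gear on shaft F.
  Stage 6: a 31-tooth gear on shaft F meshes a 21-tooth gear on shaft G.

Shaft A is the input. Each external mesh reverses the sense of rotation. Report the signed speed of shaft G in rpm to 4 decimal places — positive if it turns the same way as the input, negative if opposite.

+599.0932 rpm (same as input, |ω| = 599.0932 rpm)

Stage 1 [29T→92T]: ω = 3326.0000×29/92 = 1048.4130 rpm, dir flips to −; running = −1048.4130
Stage 2 [47T→93T]: ω = 1048.4130×47/93 = 529.8432 rpm, dir flips to +; running = +529.8432
Stage 3 [39T→39T]: ω = 529.8432×39/39 = 529.8432 rpm, dir flips to −; running = −529.8432
Stage 4 [51T→47T]: ω = 529.8432×51/47 = 574.9362 rpm, dir flips to +; running = +574.9362
Stage 5 [12T→17T]: ω = 574.9362×12/17 = 405.8373 rpm, dir flips to −; running = −405.8373
Stage 6 [31T→21T]: ω = 405.8373×31/21 = 599.0932 rpm, dir flips to +; running = +599.0932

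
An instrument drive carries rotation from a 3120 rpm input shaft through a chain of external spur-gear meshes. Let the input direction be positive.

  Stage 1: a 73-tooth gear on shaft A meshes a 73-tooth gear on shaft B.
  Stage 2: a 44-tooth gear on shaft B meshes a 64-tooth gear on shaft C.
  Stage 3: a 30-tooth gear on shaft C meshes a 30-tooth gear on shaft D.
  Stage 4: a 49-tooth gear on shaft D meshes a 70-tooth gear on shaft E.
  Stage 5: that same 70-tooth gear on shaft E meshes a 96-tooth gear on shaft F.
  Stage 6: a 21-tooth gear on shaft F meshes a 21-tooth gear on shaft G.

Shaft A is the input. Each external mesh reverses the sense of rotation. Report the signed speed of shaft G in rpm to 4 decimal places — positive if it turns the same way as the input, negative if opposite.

+1094.8438 rpm (same as input, |ω| = 1094.8438 rpm)

Stage 1 [73T→73T]: ω = 3120.0000×73/73 = 3120.0000 rpm, dir flips to −; running = −3120.0000
Stage 2 [44T→64T]: ω = 3120.0000×44/64 = 2145.0000 rpm, dir flips to +; running = +2145.0000
Stage 3 [30T→30T]: ω = 2145.0000×30/30 = 2145.0000 rpm, dir flips to −; running = −2145.0000
Stage 4 [49T→70T]: ω = 2145.0000×49/70 = 1501.5000 rpm, dir flips to +; running = +1501.5000
Stage 5 [70T→96T]: ω = 1501.5000×70/96 = 1094.8438 rpm, dir flips to −; running = −1094.8438
Stage 6 [21T→21T]: ω = 1094.8438×21/21 = 1094.8438 rpm, dir flips to +; running = +1094.8438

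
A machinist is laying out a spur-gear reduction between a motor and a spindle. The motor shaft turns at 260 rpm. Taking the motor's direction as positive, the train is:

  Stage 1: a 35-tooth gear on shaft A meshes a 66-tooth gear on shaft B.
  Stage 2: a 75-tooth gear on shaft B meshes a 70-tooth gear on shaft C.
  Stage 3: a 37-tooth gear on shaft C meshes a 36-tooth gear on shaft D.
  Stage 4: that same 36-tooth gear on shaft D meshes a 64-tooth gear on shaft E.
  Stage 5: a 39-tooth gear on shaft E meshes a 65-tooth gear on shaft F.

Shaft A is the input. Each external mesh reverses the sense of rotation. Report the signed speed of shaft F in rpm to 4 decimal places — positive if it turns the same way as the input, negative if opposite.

Stage 1 [35T→66T]: ω = 260.0000×35/66 = 137.8788 rpm, dir flips to −; running = −137.8788
Stage 2 [75T→70T]: ω = 137.8788×75/70 = 147.7273 rpm, dir flips to +; running = +147.7273
Stage 3 [37T→36T]: ω = 147.7273×37/36 = 151.8308 rpm, dir flips to −; running = −151.8308
Stage 4 [36T→64T]: ω = 151.8308×36/64 = 85.4048 rpm, dir flips to +; running = +85.4048
Stage 5 [39T→65T]: ω = 85.4048×39/65 = 51.2429 rpm, dir flips to −; running = −51.2429

-51.2429 rpm (opposite to input, |ω| = 51.2429 rpm)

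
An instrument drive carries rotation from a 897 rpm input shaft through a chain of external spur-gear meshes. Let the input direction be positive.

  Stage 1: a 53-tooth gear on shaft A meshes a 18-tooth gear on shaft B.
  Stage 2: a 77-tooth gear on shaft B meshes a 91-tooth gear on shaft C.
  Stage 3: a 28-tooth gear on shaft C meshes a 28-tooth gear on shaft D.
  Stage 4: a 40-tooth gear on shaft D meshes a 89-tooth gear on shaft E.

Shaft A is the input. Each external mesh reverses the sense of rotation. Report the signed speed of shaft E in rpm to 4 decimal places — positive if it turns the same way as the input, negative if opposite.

Stage 1 [53T→18T]: ω = 897.0000×53/18 = 2641.1667 rpm, dir flips to −; running = −2641.1667
Stage 2 [77T→91T]: ω = 2641.1667×77/91 = 2234.8333 rpm, dir flips to +; running = +2234.8333
Stage 3 [28T→28T]: ω = 2234.8333×28/28 = 2234.8333 rpm, dir flips to −; running = −2234.8333
Stage 4 [40T→89T]: ω = 2234.8333×40/89 = 1004.4195 rpm, dir flips to +; running = +1004.4195

+1004.4195 rpm (same as input, |ω| = 1004.4195 rpm)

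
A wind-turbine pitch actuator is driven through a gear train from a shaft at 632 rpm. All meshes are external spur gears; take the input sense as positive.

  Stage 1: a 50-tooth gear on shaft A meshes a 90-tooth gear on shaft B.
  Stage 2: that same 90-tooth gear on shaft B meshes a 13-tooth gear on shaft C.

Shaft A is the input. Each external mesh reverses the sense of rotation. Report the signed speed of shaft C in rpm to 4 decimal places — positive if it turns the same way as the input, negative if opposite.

Stage 1 [50T→90T]: ω = 632.0000×50/90 = 351.1111 rpm, dir flips to −; running = −351.1111
Stage 2 [90T→13T]: ω = 351.1111×90/13 = 2430.7692 rpm, dir flips to +; running = +2430.7692

+2430.7692 rpm (same as input, |ω| = 2430.7692 rpm)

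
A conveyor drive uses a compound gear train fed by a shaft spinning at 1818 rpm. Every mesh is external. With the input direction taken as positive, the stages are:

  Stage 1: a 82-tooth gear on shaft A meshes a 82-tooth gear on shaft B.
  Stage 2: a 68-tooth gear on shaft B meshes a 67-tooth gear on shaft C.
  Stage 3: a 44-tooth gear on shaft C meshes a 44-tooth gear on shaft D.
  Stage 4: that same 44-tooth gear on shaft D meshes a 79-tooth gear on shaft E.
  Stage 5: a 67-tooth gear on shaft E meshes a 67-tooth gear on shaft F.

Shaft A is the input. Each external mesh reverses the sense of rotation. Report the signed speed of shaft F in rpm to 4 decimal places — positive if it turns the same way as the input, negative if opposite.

Stage 1 [82T→82T]: ω = 1818.0000×82/82 = 1818.0000 rpm, dir flips to −; running = −1818.0000
Stage 2 [68T→67T]: ω = 1818.0000×68/67 = 1845.1343 rpm, dir flips to +; running = +1845.1343
Stage 3 [44T→44T]: ω = 1845.1343×44/44 = 1845.1343 rpm, dir flips to −; running = −1845.1343
Stage 4 [44T→79T]: ω = 1845.1343×44/79 = 1027.6698 rpm, dir flips to +; running = +1027.6698
Stage 5 [67T→67T]: ω = 1027.6698×67/67 = 1027.6698 rpm, dir flips to −; running = −1027.6698

-1027.6698 rpm (opposite to input, |ω| = 1027.6698 rpm)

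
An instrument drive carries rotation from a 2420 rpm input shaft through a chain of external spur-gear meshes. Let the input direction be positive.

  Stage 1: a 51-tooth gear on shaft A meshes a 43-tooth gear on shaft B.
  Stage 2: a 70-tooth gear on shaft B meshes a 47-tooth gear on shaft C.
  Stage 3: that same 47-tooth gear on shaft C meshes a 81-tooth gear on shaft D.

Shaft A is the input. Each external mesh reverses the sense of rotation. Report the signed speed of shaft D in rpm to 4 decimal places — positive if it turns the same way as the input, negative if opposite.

Stage 1 [51T→43T]: ω = 2420.0000×51/43 = 2870.2326 rpm, dir flips to −; running = −2870.2326
Stage 2 [70T→47T]: ω = 2870.2326×70/47 = 4274.8144 rpm, dir flips to +; running = +4274.8144
Stage 3 [47T→81T]: ω = 4274.8144×47/81 = 2480.4479 rpm, dir flips to −; running = −2480.4479

-2480.4479 rpm (opposite to input, |ω| = 2480.4479 rpm)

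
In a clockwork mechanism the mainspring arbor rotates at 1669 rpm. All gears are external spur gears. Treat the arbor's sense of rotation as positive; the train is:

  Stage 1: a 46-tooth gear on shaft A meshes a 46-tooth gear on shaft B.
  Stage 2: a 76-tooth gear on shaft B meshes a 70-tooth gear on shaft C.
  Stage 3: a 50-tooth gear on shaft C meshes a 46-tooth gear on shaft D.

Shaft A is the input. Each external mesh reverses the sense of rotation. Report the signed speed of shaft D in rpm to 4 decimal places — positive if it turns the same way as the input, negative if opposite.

Stage 1 [46T→46T]: ω = 1669.0000×46/46 = 1669.0000 rpm, dir flips to −; running = −1669.0000
Stage 2 [76T→70T]: ω = 1669.0000×76/70 = 1812.0571 rpm, dir flips to +; running = +1812.0571
Stage 3 [50T→46T]: ω = 1812.0571×50/46 = 1969.6273 rpm, dir flips to −; running = −1969.6273

-1969.6273 rpm (opposite to input, |ω| = 1969.6273 rpm)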